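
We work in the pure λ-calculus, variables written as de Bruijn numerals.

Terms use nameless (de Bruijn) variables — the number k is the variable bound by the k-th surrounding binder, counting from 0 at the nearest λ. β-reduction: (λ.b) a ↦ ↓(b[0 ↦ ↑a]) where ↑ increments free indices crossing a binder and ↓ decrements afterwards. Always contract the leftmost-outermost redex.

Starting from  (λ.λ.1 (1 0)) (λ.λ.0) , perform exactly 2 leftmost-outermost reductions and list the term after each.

Answer: after 2 steps: λ.λ.0

Derivation:
  start: (λ.λ.1 (1 0)) (λ.λ.0)
  →1  λ.(λ.λ.0) ((λ.λ.0) 0)
  →2  λ.λ.0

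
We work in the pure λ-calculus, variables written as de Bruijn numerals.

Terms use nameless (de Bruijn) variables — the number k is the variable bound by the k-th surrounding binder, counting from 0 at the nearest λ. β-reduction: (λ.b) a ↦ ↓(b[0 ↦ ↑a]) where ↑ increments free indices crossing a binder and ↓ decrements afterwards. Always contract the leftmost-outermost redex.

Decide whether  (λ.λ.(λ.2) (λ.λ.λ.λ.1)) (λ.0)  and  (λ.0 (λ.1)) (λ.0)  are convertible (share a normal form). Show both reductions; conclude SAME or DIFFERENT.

Term A:
  start: (λ.λ.(λ.2) (λ.λ.λ.λ.1)) (λ.0)
  step 1: λ.(λ.λ.0) (λ.λ.λ.λ.1)
  step 2: λ.λ.0

Term B:
  start: (λ.0 (λ.1)) (λ.0)
  step 1: (λ.0) (λ.λ.0)
  step 2: λ.λ.0

Answer: SAME — A ⇓ λ.λ.0, B ⇓ λ.λ.0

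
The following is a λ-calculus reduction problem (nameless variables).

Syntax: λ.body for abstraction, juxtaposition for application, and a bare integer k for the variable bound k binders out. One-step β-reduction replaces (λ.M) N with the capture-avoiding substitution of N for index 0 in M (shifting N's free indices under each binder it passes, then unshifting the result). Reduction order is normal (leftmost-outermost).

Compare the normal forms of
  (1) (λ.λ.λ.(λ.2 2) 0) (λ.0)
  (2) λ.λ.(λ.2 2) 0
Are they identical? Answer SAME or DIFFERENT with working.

Answer: SAME — A ⇓ λ.λ.1 1, B ⇓ λ.λ.1 1

Working:
Term A:
  start: (λ.λ.λ.(λ.2 2) 0) (λ.0)
  →1  λ.λ.(λ.2 2) 0
  →2  λ.λ.1 1

Term B:
  start: λ.λ.(λ.2 2) 0
  →1  λ.λ.1 1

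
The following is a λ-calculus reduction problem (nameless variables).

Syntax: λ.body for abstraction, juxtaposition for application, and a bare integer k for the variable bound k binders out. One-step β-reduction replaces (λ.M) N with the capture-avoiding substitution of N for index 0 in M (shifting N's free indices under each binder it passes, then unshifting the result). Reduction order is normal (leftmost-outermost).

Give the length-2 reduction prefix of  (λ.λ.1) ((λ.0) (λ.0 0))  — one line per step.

  start: (λ.λ.1) ((λ.0) (λ.0 0))
  step 1: λ.(λ.0) (λ.0 0)
  step 2: λ.λ.0 0

Answer: after 2 steps: λ.λ.0 0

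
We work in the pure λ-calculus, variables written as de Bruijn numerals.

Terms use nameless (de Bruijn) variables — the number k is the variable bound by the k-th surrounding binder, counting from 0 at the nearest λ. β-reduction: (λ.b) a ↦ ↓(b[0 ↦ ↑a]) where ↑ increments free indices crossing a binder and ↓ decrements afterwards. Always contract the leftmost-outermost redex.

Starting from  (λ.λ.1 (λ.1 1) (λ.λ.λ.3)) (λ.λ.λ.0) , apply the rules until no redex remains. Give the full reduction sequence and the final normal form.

Answer: normal form = λ.λ.0  (in 3 steps)

Derivation:
  start: (λ.λ.1 (λ.1 1) (λ.λ.λ.3)) (λ.λ.λ.0)
  [1] λ.(λ.λ.λ.0) (λ.1 1) (λ.λ.λ.3)
  [2] λ.(λ.λ.0) (λ.λ.λ.3)
  [3] λ.λ.0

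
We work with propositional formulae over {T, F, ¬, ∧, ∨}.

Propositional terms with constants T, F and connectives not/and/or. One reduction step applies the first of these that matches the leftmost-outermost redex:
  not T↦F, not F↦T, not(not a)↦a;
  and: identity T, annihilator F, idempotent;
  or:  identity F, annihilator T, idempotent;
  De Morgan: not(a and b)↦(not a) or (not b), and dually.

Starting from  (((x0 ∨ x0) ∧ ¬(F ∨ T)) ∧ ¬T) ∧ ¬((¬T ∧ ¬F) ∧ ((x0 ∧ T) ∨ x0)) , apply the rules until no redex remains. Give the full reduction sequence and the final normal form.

  start: (((x0 ∨ x0) ∧ ¬(F ∨ T)) ∧ ¬T) ∧ ¬((¬T ∧ ¬F) ∧ ((x0 ∧ T) ∨ x0))
  →1  ((x0 ∧ ¬(F ∨ T)) ∧ ¬T) ∧ ¬((¬T ∧ ¬F) ∧ ((x0 ∧ T) ∨ x0))
  →2  ((x0 ∧ (¬F ∧ ¬T)) ∧ ¬T) ∧ ¬((¬T ∧ ¬F) ∧ ((x0 ∧ T) ∨ x0))
  →3  ((x0 ∧ (T ∧ ¬T)) ∧ ¬T) ∧ ¬((¬T ∧ ¬F) ∧ ((x0 ∧ T) ∨ x0))
  →4  ((x0 ∧ ¬T) ∧ ¬T) ∧ ¬((¬T ∧ ¬F) ∧ ((x0 ∧ T) ∨ x0))
  →5  ((x0 ∧ F) ∧ ¬T) ∧ ¬((¬T ∧ ¬F) ∧ ((x0 ∧ T) ∨ x0))
  →6  (F ∧ ¬T) ∧ ¬((¬T ∧ ¬F) ∧ ((x0 ∧ T) ∨ x0))
  →7  F ∧ ¬((¬T ∧ ¬F) ∧ ((x0 ∧ T) ∨ x0))
  →8  F

Answer: normal form = F  (in 8 steps)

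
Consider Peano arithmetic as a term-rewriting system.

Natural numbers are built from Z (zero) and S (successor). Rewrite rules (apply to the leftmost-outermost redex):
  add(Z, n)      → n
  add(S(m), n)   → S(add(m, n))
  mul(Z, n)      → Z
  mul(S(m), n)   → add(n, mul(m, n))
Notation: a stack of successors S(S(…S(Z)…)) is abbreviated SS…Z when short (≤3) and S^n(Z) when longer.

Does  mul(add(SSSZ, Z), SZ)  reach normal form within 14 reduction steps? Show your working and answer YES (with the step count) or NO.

Answer: YES — reaches normal form SSSZ in 14 ≤ 14 steps

Reduction:
  start: mul(add(SSSZ, Z), SZ)
  step 1: mul(S(add(SSZ, Z)), SZ)
  step 2: add(SZ, mul(add(SSZ, Z), SZ))
  step 3: S(add(Z, mul(add(SSZ, Z), SZ)))
  step 4: S(mul(add(SSZ, Z), SZ))
  step 5: S(mul(S(add(SZ, Z)), SZ))
  step 6: S(add(SZ, mul(add(SZ, Z), SZ)))
  step 7: S(S(add(Z, mul(add(SZ, Z), SZ))))
  step 8: S(S(mul(add(SZ, Z), SZ)))
  step 9: S(S(mul(S(add(Z, Z)), SZ)))
  step 10: S(S(add(SZ, mul(add(Z, Z), SZ))))
  step 11: S(S(S(add(Z, mul(add(Z, Z), SZ)))))
  step 12: S(S(S(mul(add(Z, Z), SZ))))
  step 13: S(S(S(mul(Z, SZ))))
  step 14: SSSZ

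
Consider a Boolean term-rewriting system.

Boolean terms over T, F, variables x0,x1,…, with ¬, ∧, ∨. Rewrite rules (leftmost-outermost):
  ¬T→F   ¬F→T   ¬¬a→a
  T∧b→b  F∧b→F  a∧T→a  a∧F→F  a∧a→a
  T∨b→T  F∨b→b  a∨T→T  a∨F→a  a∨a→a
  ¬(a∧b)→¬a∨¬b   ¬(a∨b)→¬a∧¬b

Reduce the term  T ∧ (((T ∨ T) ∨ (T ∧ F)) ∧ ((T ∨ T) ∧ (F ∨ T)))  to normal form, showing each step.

Answer: normal form = T  (in 7 steps)

Derivation:
  start: T ∧ (((T ∨ T) ∨ (T ∧ F)) ∧ ((T ∨ T) ∧ (F ∨ T)))
  step 1: ((T ∨ T) ∨ (T ∧ F)) ∧ ((T ∨ T) ∧ (F ∨ T))
  step 2: (T ∨ (T ∧ F)) ∧ ((T ∨ T) ∧ (F ∨ T))
  step 3: T ∧ ((T ∨ T) ∧ (F ∨ T))
  step 4: (T ∨ T) ∧ (F ∨ T)
  step 5: T ∧ (F ∨ T)
  step 6: F ∨ T
  step 7: T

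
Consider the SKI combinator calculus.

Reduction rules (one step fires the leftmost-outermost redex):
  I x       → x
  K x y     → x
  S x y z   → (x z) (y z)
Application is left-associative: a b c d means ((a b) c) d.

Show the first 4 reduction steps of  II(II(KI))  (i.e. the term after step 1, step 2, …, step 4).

  start: II(II(KI))
  [1] I(II(KI))
  [2] II(KI)
  [3] I(KI)
  [4] KI

Answer: after 4 steps: KI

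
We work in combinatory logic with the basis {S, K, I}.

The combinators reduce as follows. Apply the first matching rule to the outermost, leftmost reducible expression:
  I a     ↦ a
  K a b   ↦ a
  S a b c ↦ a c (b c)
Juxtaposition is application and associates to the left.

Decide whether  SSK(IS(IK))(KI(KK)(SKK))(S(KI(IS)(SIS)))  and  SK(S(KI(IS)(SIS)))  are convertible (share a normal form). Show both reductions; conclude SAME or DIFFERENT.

Term A:
  start: SSK(IS(IK))(KI(KK)(SKK))(S(KI(IS)(SIS)))
  [1] S(IS(IK))(K(IS(IK)))(KI(KK)(SKK))(S(KI(IS)(SIS)))
  [2] IS(IK)(KI(KK)(SKK))(K(IS(IK))(KI(KK)(SKK)))(S(KI(IS)(SIS)))
  [3] S(IK)(KI(KK)(SKK))(K(IS(IK))(KI(KK)(SKK)))(S(KI(IS)(SIS)))
  [4] IK(K(IS(IK))(KI(KK)(SKK)))(KI(KK)(SKK)(K(IS(IK))(KI(KK)(SKK))))(S(KI(IS)(SIS)))
  [5] K(K(IS(IK))(KI(KK)(SKK)))(KI(KK)(SKK)(K(IS(IK))(KI(KK)(SKK))))(S(KI(IS)(SIS)))
  [6] K(IS(IK))(KI(KK)(SKK))(S(KI(IS)(SIS)))
  [7] IS(IK)(S(KI(IS)(SIS)))
  [8] S(IK)(S(KI(IS)(SIS)))
  [9] SK(S(KI(IS)(SIS)))
  [10] SK(S(I(SIS)))
  [11] SK(S(SIS))

Term B:
  start: SK(S(KI(IS)(SIS)))
  [1] SK(S(I(SIS)))
  [2] SK(S(SIS))

Answer: SAME — A ⇓ SK(S(SIS)), B ⇓ SK(S(SIS))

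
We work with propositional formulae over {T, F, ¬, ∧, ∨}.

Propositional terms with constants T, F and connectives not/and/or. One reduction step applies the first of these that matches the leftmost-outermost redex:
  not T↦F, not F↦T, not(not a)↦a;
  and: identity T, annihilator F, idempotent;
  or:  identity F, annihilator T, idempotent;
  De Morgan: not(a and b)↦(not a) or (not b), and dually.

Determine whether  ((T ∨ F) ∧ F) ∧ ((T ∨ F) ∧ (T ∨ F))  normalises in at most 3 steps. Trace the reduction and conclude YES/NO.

  start: ((T ∨ F) ∧ F) ∧ ((T ∨ F) ∧ (T ∨ F))
  step 1: F ∧ ((T ∨ F) ∧ (T ∨ F))
  step 2: F

Answer: YES — reaches normal form F in 2 ≤ 3 steps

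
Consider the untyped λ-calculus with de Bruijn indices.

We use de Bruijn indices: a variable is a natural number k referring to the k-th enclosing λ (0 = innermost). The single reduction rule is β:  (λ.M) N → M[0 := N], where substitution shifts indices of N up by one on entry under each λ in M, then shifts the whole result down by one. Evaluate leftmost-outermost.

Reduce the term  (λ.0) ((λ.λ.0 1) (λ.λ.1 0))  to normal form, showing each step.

Answer: normal form = λ.0 (λ.λ.1 0)  (in 2 steps)

Working:
  start: (λ.0) ((λ.λ.0 1) (λ.λ.1 0))
  step 1: (λ.λ.0 1) (λ.λ.1 0)
  step 2: λ.0 (λ.λ.1 0)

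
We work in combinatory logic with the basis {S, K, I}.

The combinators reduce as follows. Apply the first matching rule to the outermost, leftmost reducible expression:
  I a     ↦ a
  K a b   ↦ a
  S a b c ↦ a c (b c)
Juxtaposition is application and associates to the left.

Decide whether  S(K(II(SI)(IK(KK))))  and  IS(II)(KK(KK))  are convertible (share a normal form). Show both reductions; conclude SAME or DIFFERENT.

Term A:
  start: S(K(II(SI)(IK(KK))))
  step 1: S(K(I(SI)(IK(KK))))
  step 2: S(K(SI(IK(KK))))
  step 3: S(K(SI(K(KK))))

Term B:
  start: IS(II)(KK(KK))
  step 1: S(II)(KK(KK))
  step 2: SI(KK(KK))
  step 3: SIK

Answer: DIFFERENT — A ⇓ S(K(SI(K(KK)))), B ⇓ SIK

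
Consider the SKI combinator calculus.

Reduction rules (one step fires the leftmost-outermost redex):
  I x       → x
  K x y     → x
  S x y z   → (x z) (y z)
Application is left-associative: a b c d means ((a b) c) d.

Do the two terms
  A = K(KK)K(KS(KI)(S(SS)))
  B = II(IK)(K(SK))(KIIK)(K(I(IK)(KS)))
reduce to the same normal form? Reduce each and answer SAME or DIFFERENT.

Answer: DIFFERENT — A ⇓ K, B ⇓ SK

Reduction:
Term A:
  start: K(KK)K(KS(KI)(S(SS)))
  step 1: KK(KS(KI)(S(SS)))
  step 2: K

Term B:
  start: II(IK)(K(SK))(KIIK)(K(I(IK)(KS)))
  step 1: I(IK)(K(SK))(KIIK)(K(I(IK)(KS)))
  step 2: IK(K(SK))(KIIK)(K(I(IK)(KS)))
  step 3: K(K(SK))(KIIK)(K(I(IK)(KS)))
  step 4: K(SK)(K(I(IK)(KS)))
  step 5: SK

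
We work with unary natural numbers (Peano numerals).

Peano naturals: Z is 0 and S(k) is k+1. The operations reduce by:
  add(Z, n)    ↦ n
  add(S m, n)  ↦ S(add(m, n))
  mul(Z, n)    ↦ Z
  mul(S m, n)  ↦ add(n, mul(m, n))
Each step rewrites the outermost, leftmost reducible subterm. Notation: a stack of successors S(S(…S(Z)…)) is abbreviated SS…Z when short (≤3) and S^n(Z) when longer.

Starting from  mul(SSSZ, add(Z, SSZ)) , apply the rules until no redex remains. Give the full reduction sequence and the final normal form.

  start: mul(SSSZ, add(Z, SSZ))
  [1] add(add(Z, SSZ), mul(SSZ, add(Z, SSZ)))
  [2] add(SSZ, mul(SSZ, add(Z, SSZ)))
  [3] S(add(SZ, mul(SSZ, add(Z, SSZ))))
  [4] S(S(add(Z, mul(SSZ, add(Z, SSZ)))))
  [5] S(S(mul(SSZ, add(Z, SSZ))))
  [6] S(S(add(add(Z, SSZ), mul(SZ, add(Z, SSZ)))))
  [7] S(S(add(SSZ, mul(SZ, add(Z, SSZ)))))
  [8] S(S(S(add(SZ, mul(SZ, add(Z, SSZ))))))
  [9] S(S(S(S(add(Z, mul(SZ, add(Z, SSZ)))))))
  [10] S(S(S(S(mul(SZ, add(Z, SSZ))))))
  [11] S(S(S(S(add(add(Z, SSZ), mul(Z, add(Z, SSZ)))))))
  [12] S(S(S(S(add(SSZ, mul(Z, add(Z, SSZ)))))))
  [13] S(S(S(S(S(add(SZ, mul(Z, add(Z, SSZ))))))))
  [14] S(S(S(S(S(S(add(Z, mul(Z, add(Z, SSZ)))))))))
  [15] S(S(S(S(S(S(mul(Z, add(Z, SSZ))))))))
  [16] S^6(Z)

Answer: normal form = S^6(Z)  (in 16 steps)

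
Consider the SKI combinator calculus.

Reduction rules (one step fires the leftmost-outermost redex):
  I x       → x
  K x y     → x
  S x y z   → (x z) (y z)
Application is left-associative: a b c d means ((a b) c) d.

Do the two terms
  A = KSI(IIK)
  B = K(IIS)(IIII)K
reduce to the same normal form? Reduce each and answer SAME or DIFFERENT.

Answer: SAME — A ⇓ SK, B ⇓ SK

Working:
Term A:
  start: KSI(IIK)
  [1] S(IIK)
  [2] S(IK)
  [3] SK

Term B:
  start: K(IIS)(IIII)K
  [1] IISK
  [2] ISK
  [3] SK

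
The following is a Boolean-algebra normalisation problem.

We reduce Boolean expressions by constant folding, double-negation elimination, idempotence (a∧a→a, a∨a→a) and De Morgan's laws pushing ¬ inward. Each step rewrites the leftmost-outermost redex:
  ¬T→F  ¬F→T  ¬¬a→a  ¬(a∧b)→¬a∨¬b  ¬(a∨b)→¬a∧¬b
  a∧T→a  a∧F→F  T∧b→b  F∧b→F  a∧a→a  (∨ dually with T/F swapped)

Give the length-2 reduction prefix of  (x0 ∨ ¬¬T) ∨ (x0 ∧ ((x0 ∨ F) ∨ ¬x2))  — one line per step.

Answer: after 2 steps: T ∨ (x0 ∧ ((x0 ∨ F) ∨ ¬x2))

Derivation:
  start: (x0 ∨ ¬¬T) ∨ (x0 ∧ ((x0 ∨ F) ∨ ¬x2))
  →1  (x0 ∨ T) ∨ (x0 ∧ ((x0 ∨ F) ∨ ¬x2))
  →2  T ∨ (x0 ∧ ((x0 ∨ F) ∨ ¬x2))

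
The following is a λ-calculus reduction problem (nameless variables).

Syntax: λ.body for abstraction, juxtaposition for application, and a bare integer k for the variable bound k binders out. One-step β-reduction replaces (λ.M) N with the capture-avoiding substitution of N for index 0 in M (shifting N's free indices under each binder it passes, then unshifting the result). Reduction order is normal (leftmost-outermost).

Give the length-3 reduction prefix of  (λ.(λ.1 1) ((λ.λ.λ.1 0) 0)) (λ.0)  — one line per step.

  start: (λ.(λ.1 1) ((λ.λ.λ.1 0) 0)) (λ.0)
  [1] (λ.(λ.0) (λ.0)) ((λ.λ.λ.1 0) (λ.0))
  [2] (λ.0) (λ.0)
  [3] λ.0

Answer: after 3 steps: λ.0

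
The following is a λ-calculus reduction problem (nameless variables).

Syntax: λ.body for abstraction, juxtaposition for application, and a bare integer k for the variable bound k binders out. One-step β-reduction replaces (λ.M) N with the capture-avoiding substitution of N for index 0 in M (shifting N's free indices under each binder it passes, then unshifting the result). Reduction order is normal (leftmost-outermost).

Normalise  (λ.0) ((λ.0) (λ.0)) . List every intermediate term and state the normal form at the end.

Answer: normal form = λ.0  (in 2 steps)

Reduction:
  start: (λ.0) ((λ.0) (λ.0))
  [1] (λ.0) (λ.0)
  [2] λ.0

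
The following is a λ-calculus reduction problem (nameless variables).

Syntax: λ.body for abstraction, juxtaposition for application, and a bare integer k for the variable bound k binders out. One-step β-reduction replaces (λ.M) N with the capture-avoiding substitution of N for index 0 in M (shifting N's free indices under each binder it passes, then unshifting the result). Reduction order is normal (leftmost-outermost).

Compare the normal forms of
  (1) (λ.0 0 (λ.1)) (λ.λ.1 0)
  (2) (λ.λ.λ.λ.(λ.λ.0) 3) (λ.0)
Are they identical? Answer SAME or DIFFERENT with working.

Term A:
  start: (λ.0 0 (λ.1)) (λ.λ.1 0)
  step 1: (λ.λ.1 0) (λ.λ.1 0) (λ.λ.λ.1 0)
  step 2: (λ.(λ.λ.1 0) 0) (λ.λ.λ.1 0)
  step 3: (λ.λ.1 0) (λ.λ.λ.1 0)
  step 4: λ.(λ.λ.λ.1 0) 0
  step 5: λ.λ.λ.1 0

Term B:
  start: (λ.λ.λ.λ.(λ.λ.0) 3) (λ.0)
  step 1: λ.λ.λ.(λ.λ.0) (λ.0)
  step 2: λ.λ.λ.λ.0

Answer: DIFFERENT — A ⇓ λ.λ.λ.1 0, B ⇓ λ.λ.λ.λ.0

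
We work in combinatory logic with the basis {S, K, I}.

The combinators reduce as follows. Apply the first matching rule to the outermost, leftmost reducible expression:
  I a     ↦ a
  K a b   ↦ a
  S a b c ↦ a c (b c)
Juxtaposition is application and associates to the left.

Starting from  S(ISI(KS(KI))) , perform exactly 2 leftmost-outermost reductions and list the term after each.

Answer: after 2 steps: S(SIS)

Derivation:
  start: S(ISI(KS(KI)))
  step 1: S(SI(KS(KI)))
  step 2: S(SIS)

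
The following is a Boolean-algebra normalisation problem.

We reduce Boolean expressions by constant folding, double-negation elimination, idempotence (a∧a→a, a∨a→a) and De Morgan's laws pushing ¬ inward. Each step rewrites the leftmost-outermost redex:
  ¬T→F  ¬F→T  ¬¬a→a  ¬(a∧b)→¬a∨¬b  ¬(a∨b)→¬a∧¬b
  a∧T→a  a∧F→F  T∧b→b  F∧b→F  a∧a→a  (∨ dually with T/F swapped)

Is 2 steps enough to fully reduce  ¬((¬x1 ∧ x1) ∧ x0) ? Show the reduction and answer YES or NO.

Answer: NO — after 2 steps the term is (¬¬x1 ∨ ¬x1) ∨ ¬x0, not yet normal

Derivation:
  start: ¬((¬x1 ∧ x1) ∧ x0)
  [1] ¬(¬x1 ∧ x1) ∨ ¬x0
  [2] (¬¬x1 ∨ ¬x1) ∨ ¬x0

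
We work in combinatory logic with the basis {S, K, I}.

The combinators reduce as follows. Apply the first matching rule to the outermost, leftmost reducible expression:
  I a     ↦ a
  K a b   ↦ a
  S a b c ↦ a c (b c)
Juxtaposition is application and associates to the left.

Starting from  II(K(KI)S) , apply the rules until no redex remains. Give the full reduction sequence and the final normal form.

  start: II(K(KI)S)
  →1  I(K(KI)S)
  →2  K(KI)S
  →3  KI

Answer: normal form = KI  (in 3 steps)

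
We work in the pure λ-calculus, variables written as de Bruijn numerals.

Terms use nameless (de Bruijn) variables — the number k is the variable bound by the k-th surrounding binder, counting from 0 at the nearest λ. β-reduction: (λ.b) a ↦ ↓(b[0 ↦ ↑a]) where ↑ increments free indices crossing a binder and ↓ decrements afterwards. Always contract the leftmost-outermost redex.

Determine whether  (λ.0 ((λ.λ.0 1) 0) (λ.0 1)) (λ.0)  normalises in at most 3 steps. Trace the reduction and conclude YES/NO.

  start: (λ.0 ((λ.λ.0 1) 0) (λ.0 1)) (λ.0)
  step 1: (λ.0) ((λ.λ.0 1) (λ.0)) (λ.0 (λ.0))
  step 2: (λ.λ.0 1) (λ.0) (λ.0 (λ.0))
  step 3: (λ.0 (λ.0)) (λ.0 (λ.0))

Answer: NO — after 3 steps the term is (λ.0 (λ.0)) (λ.0 (λ.0)), not yet normal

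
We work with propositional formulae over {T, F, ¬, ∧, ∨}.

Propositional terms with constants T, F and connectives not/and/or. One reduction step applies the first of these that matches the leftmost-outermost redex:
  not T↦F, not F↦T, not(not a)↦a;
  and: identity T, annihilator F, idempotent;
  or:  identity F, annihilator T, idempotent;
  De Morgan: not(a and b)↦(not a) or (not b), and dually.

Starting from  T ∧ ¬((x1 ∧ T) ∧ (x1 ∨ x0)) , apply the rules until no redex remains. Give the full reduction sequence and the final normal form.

Answer: normal form = ¬x1 ∨ (¬x1 ∧ ¬x0)  (in 6 steps)

Working:
  start: T ∧ ¬((x1 ∧ T) ∧ (x1 ∨ x0))
  →1  ¬((x1 ∧ T) ∧ (x1 ∨ x0))
  →2  ¬(x1 ∧ T) ∨ ¬(x1 ∨ x0)
  →3  (¬x1 ∨ ¬T) ∨ ¬(x1 ∨ x0)
  →4  (¬x1 ∨ F) ∨ ¬(x1 ∨ x0)
  →5  ¬x1 ∨ ¬(x1 ∨ x0)
  →6  ¬x1 ∨ (¬x1 ∧ ¬x0)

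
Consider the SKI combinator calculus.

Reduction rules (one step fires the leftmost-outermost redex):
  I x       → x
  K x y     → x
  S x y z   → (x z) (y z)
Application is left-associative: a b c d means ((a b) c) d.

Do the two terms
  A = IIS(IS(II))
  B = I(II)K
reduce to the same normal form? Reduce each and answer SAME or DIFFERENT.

Answer: DIFFERENT — A ⇓ S(SI), B ⇓ K

Reduction:
Term A:
  start: IIS(IS(II))
  [1] IS(IS(II))
  [2] S(IS(II))
  [3] S(S(II))
  [4] S(SI)

Term B:
  start: I(II)K
  [1] IIK
  [2] IK
  [3] K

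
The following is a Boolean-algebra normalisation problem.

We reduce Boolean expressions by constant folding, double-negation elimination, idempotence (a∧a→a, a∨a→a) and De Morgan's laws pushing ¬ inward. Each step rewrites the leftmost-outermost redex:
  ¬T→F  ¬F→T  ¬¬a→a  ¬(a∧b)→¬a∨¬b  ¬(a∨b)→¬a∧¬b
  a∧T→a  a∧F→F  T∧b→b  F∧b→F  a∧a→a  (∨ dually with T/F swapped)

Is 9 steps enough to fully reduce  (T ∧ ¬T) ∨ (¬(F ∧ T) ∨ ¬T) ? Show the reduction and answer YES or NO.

  start: (T ∧ ¬T) ∨ (¬(F ∧ T) ∨ ¬T)
  →1  ¬T ∨ (¬(F ∧ T) ∨ ¬T)
  →2  F ∨ (¬(F ∧ T) ∨ ¬T)
  →3  ¬(F ∧ T) ∨ ¬T
  →4  (¬F ∨ ¬T) ∨ ¬T
  →5  (T ∨ ¬T) ∨ ¬T
  →6  T ∨ ¬T
  →7  T

Answer: YES — reaches normal form T in 7 ≤ 9 steps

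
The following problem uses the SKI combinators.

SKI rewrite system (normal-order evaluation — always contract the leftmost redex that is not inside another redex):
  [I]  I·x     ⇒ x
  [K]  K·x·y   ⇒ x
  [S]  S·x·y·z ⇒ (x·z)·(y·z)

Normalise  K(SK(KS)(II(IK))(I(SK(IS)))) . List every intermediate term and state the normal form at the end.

  start: K(SK(KS)(II(IK))(I(SK(IS))))
  →1  K(K(II(IK))(KS(II(IK)))(I(SK(IS))))
  →2  K(II(IK)(I(SK(IS))))
  →3  K(I(IK)(I(SK(IS))))
  →4  K(IK(I(SK(IS))))
  →5  K(K(I(SK(IS))))
  →6  K(K(SK(IS)))
  →7  K(K(SKS))

Answer: normal form = K(K(SKS))  (in 7 steps)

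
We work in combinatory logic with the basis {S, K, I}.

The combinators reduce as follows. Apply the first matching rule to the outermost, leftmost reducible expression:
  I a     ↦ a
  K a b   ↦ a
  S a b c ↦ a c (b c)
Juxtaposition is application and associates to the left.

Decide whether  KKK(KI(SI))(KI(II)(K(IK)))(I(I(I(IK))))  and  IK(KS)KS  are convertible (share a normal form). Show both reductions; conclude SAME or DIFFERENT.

Answer: DIFFERENT — A ⇓ K, B ⇓ S

Derivation:
Term A:
  start: KKK(KI(SI))(KI(II)(K(IK)))(I(I(I(IK))))
  [1] K(KI(SI))(KI(II)(K(IK)))(I(I(I(IK))))
  [2] KI(SI)(I(I(I(IK))))
  [3] I(I(I(I(IK))))
  [4] I(I(I(IK)))
  [5] I(I(IK))
  [6] I(IK)
  [7] IK
  [8] K

Term B:
  start: IK(KS)KS
  [1] K(KS)KS
  [2] KSS
  [3] S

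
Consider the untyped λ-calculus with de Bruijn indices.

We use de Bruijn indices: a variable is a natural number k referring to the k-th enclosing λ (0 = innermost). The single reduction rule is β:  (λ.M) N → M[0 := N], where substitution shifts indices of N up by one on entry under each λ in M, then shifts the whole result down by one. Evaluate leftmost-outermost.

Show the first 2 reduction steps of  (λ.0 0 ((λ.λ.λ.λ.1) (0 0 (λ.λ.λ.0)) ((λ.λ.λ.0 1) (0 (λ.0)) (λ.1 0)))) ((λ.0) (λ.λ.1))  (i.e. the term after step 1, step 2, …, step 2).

  start: (λ.0 0 ((λ.λ.λ.λ.1) (0 0 (λ.λ.λ.0)) ((λ.λ.λ.0 1) (0 (λ.0)) (λ.1 0)))) ((λ.0) (λ.λ.1))
  [1] (λ.0) (λ.λ.1) ((λ.0) (λ.λ.1)) ((λ.λ.λ.λ.1) ((λ.0) (λ.λ.1) ((λ.0) (λ.λ.1)) (λ.λ.λ.0)) ((λ.λ.λ.0 1) ((λ.0) (λ.λ.1) (λ.0)) (λ.(λ.0) (λ.λ.1) 0)))
  [2] (λ.λ.1) ((λ.0) (λ.λ.1)) ((λ.λ.λ.λ.1) ((λ.0) (λ.λ.1) ((λ.0) (λ.λ.1)) (λ.λ.λ.0)) ((λ.λ.λ.0 1) ((λ.0) (λ.λ.1) (λ.0)) (λ.(λ.0) (λ.λ.1) 0)))

Answer: after 2 steps: (λ.λ.1) ((λ.0) (λ.λ.1)) ((λ.λ.λ.λ.1) ((λ.0) (λ.λ.1) ((λ.0) (λ.λ.1)) (λ.λ.λ.0)) ((λ.λ.λ.0 1) ((λ.0) (λ.λ.1) (λ.0)) (λ.(λ.0) (λ.λ.1) 0)))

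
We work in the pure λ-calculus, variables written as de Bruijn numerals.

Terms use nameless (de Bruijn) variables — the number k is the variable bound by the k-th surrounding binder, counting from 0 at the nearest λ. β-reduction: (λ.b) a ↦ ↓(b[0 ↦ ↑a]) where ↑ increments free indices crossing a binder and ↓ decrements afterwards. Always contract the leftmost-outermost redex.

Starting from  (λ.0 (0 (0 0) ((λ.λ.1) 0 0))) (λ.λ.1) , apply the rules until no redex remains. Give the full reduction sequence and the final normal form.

Answer: normal form = λ.λ.λ.λ.1  (in 5 steps)

Reduction:
  start: (λ.0 (0 (0 0) ((λ.λ.1) 0 0))) (λ.λ.1)
  →1  (λ.λ.1) ((λ.λ.1) ((λ.λ.1) (λ.λ.1)) ((λ.λ.1) (λ.λ.1) (λ.λ.1)))
  →2  λ.(λ.λ.1) ((λ.λ.1) (λ.λ.1)) ((λ.λ.1) (λ.λ.1) (λ.λ.1))
  →3  λ.(λ.(λ.λ.1) (λ.λ.1)) ((λ.λ.1) (λ.λ.1) (λ.λ.1))
  →4  λ.(λ.λ.1) (λ.λ.1)
  →5  λ.λ.λ.λ.1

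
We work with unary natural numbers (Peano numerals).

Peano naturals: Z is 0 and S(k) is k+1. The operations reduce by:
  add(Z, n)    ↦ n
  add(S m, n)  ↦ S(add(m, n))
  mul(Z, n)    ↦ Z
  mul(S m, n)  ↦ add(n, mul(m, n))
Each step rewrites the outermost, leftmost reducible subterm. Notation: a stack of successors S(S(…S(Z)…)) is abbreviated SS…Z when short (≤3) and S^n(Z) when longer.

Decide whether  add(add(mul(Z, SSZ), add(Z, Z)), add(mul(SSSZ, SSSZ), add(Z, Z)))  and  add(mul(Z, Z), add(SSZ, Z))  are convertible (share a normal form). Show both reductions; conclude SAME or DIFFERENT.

Term A:
  start: add(add(mul(Z, SSZ), add(Z, Z)), add(mul(SSSZ, SSSZ), add(Z, Z)))
  [1] add(add(Z, add(Z, Z)), add(mul(SSSZ, SSSZ), add(Z, Z)))
  [2] add(add(Z, Z), add(mul(SSSZ, SSSZ), add(Z, Z)))
  [3] add(Z, add(mul(SSSZ, SSSZ), add(Z, Z)))
  [4] add(mul(SSSZ, SSSZ), add(Z, Z))
  [5] add(add(SSSZ, mul(SSZ, SSSZ)), add(Z, Z))
  [6] add(S(add(SSZ, mul(SSZ, SSSZ))), add(Z, Z))
  [7] S(add(add(SSZ, mul(SSZ, SSSZ)), add(Z, Z)))
  [8] S(add(S(add(SZ, mul(SSZ, SSSZ))), add(Z, Z)))
  [9] S(S(add(add(SZ, mul(SSZ, SSSZ)), add(Z, Z))))
  [10] S(S(add(S(add(Z, mul(SSZ, SSSZ))), add(Z, Z))))
  [11] S(S(S(add(add(Z, mul(SSZ, SSSZ)), add(Z, Z)))))
  [12] S(S(S(add(mul(SSZ, SSSZ), add(Z, Z)))))
  [13] S(S(S(add(add(SSSZ, mul(SZ, SSSZ)), add(Z, Z)))))
  [14] S(S(S(add(S(add(SSZ, mul(SZ, SSSZ))), add(Z, Z)))))
  [15] S(S(S(S(add(add(SSZ, mul(SZ, SSSZ)), add(Z, Z))))))
  [16] S(S(S(S(add(S(add(SZ, mul(SZ, SSSZ))), add(Z, Z))))))
  [17] S(S(S(S(S(add(add(SZ, mul(SZ, SSSZ)), add(Z, Z)))))))
  [18] S(S(S(S(S(add(S(add(Z, mul(SZ, SSSZ))), add(Z, Z)))))))
  [19] S(S(S(S(S(S(add(add(Z, mul(SZ, SSSZ)), add(Z, Z))))))))
  [20] S(S(S(S(S(S(add(mul(SZ, SSSZ), add(Z, Z))))))))
  [21] S(S(S(S(S(S(add(add(SSSZ, mul(Z, SSSZ)), add(Z, Z))))))))
  [22] S(S(S(S(S(S(add(S(add(SSZ, mul(Z, SSSZ))), add(Z, Z))))))))
  [23] S(S(S(S(S(S(S(add(add(SSZ, mul(Z, SSSZ)), add(Z, Z)))))))))
  [24] S(S(S(S(S(S(S(add(S(add(SZ, mul(Z, SSSZ))), add(Z, Z)))))))))
  [25] S(S(S(S(S(S(S(S(add(add(SZ, mul(Z, SSSZ)), add(Z, Z))))))))))
  [26] S(S(S(S(S(S(S(S(add(S(add(Z, mul(Z, SSSZ))), add(Z, Z))))))))))
  [27] S(S(S(S(S(S(S(S(S(add(add(Z, mul(Z, SSSZ)), add(Z, Z)))))))))))
  [28] S(S(S(S(S(S(S(S(S(add(mul(Z, SSSZ), add(Z, Z)))))))))))
  [29] S(S(S(S(S(S(S(S(S(add(Z, add(Z, Z)))))))))))
  [30] S(S(S(S(S(S(S(S(S(add(Z, Z))))))))))
  [31] S^9(Z)

Term B:
  start: add(mul(Z, Z), add(SSZ, Z))
  [1] add(Z, add(SSZ, Z))
  [2] add(SSZ, Z)
  [3] S(add(SZ, Z))
  [4] S(S(add(Z, Z)))
  [5] SSZ

Answer: DIFFERENT — A ⇓ S^9(Z), B ⇓ SSZ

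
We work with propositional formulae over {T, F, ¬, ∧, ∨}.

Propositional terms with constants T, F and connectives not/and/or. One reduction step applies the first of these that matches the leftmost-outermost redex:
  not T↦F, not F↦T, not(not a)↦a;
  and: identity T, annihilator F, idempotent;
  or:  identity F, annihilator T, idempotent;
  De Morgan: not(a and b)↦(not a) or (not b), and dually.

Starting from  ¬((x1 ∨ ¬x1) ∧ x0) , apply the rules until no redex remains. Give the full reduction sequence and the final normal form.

Answer: normal form = (¬x1 ∧ x1) ∨ ¬x0  (in 3 steps)

Derivation:
  start: ¬((x1 ∨ ¬x1) ∧ x0)
  [1] ¬(x1 ∨ ¬x1) ∨ ¬x0
  [2] (¬x1 ∧ ¬¬x1) ∨ ¬x0
  [3] (¬x1 ∧ x1) ∨ ¬x0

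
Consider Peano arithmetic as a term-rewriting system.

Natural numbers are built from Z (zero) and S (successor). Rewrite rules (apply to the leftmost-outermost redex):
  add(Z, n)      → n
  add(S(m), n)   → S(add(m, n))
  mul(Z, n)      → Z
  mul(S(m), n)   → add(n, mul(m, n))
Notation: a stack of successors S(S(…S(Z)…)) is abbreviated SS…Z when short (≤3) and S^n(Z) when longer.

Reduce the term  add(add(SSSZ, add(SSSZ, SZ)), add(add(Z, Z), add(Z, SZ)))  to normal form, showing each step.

  start: add(add(SSSZ, add(SSSZ, SZ)), add(add(Z, Z), add(Z, SZ)))
  step 1: add(S(add(SSZ, add(SSSZ, SZ))), add(add(Z, Z), add(Z, SZ)))
  step 2: S(add(add(SSZ, add(SSSZ, SZ)), add(add(Z, Z), add(Z, SZ))))
  step 3: S(add(S(add(SZ, add(SSSZ, SZ))), add(add(Z, Z), add(Z, SZ))))
  step 4: S(S(add(add(SZ, add(SSSZ, SZ)), add(add(Z, Z), add(Z, SZ)))))
  step 5: S(S(add(S(add(Z, add(SSSZ, SZ))), add(add(Z, Z), add(Z, SZ)))))
  step 6: S(S(S(add(add(Z, add(SSSZ, SZ)), add(add(Z, Z), add(Z, SZ))))))
  step 7: S(S(S(add(add(SSSZ, SZ), add(add(Z, Z), add(Z, SZ))))))
  step 8: S(S(S(add(S(add(SSZ, SZ)), add(add(Z, Z), add(Z, SZ))))))
  step 9: S(S(S(S(add(add(SSZ, SZ), add(add(Z, Z), add(Z, SZ)))))))
  step 10: S(S(S(S(add(S(add(SZ, SZ)), add(add(Z, Z), add(Z, SZ)))))))
  step 11: S(S(S(S(S(add(add(SZ, SZ), add(add(Z, Z), add(Z, SZ))))))))
  step 12: S(S(S(S(S(add(S(add(Z, SZ)), add(add(Z, Z), add(Z, SZ))))))))
  step 13: S(S(S(S(S(S(add(add(Z, SZ), add(add(Z, Z), add(Z, SZ)))))))))
  step 14: S(S(S(S(S(S(add(SZ, add(add(Z, Z), add(Z, SZ)))))))))
  step 15: S(S(S(S(S(S(S(add(Z, add(add(Z, Z), add(Z, SZ))))))))))
  step 16: S(S(S(S(S(S(S(add(add(Z, Z), add(Z, SZ)))))))))
  step 17: S(S(S(S(S(S(S(add(Z, add(Z, SZ)))))))))
  step 18: S(S(S(S(S(S(S(add(Z, SZ))))))))
  step 19: S^8(Z)

Answer: normal form = S^8(Z)  (in 19 steps)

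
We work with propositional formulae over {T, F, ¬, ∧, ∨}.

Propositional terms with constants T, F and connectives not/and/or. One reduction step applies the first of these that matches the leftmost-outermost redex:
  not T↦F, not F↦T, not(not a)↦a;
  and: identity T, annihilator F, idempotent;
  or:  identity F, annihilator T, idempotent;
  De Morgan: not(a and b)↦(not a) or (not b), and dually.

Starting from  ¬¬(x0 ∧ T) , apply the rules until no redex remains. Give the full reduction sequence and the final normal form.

  start: ¬¬(x0 ∧ T)
  [1] x0 ∧ T
  [2] x0

Answer: normal form = x0  (in 2 steps)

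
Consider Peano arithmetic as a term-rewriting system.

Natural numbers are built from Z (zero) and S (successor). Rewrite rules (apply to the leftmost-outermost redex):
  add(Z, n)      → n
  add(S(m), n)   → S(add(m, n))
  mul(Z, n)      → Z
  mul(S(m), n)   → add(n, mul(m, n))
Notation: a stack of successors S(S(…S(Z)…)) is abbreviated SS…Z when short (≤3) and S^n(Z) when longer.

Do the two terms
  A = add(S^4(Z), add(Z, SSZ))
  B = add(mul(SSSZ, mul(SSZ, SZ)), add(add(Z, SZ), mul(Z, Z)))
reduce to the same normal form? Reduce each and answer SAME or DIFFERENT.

Answer: DIFFERENT — A ⇓ S^6(Z), B ⇓ S^7(Z)

Working:
Term A:
  start: add(S^4(Z), add(Z, SSZ))
  →1  S(add(SSSZ, add(Z, SSZ)))
  →2  S(S(add(SSZ, add(Z, SSZ))))
  →3  S(S(S(add(SZ, add(Z, SSZ)))))
  →4  S(S(S(S(add(Z, add(Z, SSZ))))))
  →5  S(S(S(S(add(Z, SSZ)))))
  →6  S^6(Z)

Term B:
  start: add(mul(SSSZ, mul(SSZ, SZ)), add(add(Z, SZ), mul(Z, Z)))
  →1  add(add(mul(SSZ, SZ), mul(SSZ, mul(SSZ, SZ))), add(add(Z, SZ), mul(Z, Z)))
  →2  add(add(add(SZ, mul(SZ, SZ)), mul(SSZ, mul(SSZ, SZ))), add(add(Z, SZ), mul(Z, Z)))
  →3  add(add(S(add(Z, mul(SZ, SZ))), mul(SSZ, mul(SSZ, SZ))), add(add(Z, SZ), mul(Z, Z)))
  →4  add(S(add(add(Z, mul(SZ, SZ)), mul(SSZ, mul(SSZ, SZ)))), add(add(Z, SZ), mul(Z, Z)))
  →5  S(add(add(add(Z, mul(SZ, SZ)), mul(SSZ, mul(SSZ, SZ))), add(add(Z, SZ), mul(Z, Z))))
  →6  S(add(add(mul(SZ, SZ), mul(SSZ, mul(SSZ, SZ))), add(add(Z, SZ), mul(Z, Z))))
  →7  S(add(add(add(SZ, mul(Z, SZ)), mul(SSZ, mul(SSZ, SZ))), add(add(Z, SZ), mul(Z, Z))))
  →8  S(add(add(S(add(Z, mul(Z, SZ))), mul(SSZ, mul(SSZ, SZ))), add(add(Z, SZ), mul(Z, Z))))
  →9  S(add(S(add(add(Z, mul(Z, SZ)), mul(SSZ, mul(SSZ, SZ)))), add(add(Z, SZ), mul(Z, Z))))
  →10  S(S(add(add(add(Z, mul(Z, SZ)), mul(SSZ, mul(SSZ, SZ))), add(add(Z, SZ), mul(Z, Z)))))
  →11  S(S(add(add(mul(Z, SZ), mul(SSZ, mul(SSZ, SZ))), add(add(Z, SZ), mul(Z, Z)))))
  →12  S(S(add(add(Z, mul(SSZ, mul(SSZ, SZ))), add(add(Z, SZ), mul(Z, Z)))))
  →13  S(S(add(mul(SSZ, mul(SSZ, SZ)), add(add(Z, SZ), mul(Z, Z)))))
  →14  S(S(add(add(mul(SSZ, SZ), mul(SZ, mul(SSZ, SZ))), add(add(Z, SZ), mul(Z, Z)))))
  →15  S(S(add(add(add(SZ, mul(SZ, SZ)), mul(SZ, mul(SSZ, SZ))), add(add(Z, SZ), mul(Z, Z)))))
  →16  S(S(add(add(S(add(Z, mul(SZ, SZ))), mul(SZ, mul(SSZ, SZ))), add(add(Z, SZ), mul(Z, Z)))))
  →17  S(S(add(S(add(add(Z, mul(SZ, SZ)), mul(SZ, mul(SSZ, SZ)))), add(add(Z, SZ), mul(Z, Z)))))
  →18  S(S(S(add(add(add(Z, mul(SZ, SZ)), mul(SZ, mul(SSZ, SZ))), add(add(Z, SZ), mul(Z, Z))))))
  →19  S(S(S(add(add(mul(SZ, SZ), mul(SZ, mul(SSZ, SZ))), add(add(Z, SZ), mul(Z, Z))))))
  →20  S(S(S(add(add(add(SZ, mul(Z, SZ)), mul(SZ, mul(SSZ, SZ))), add(add(Z, SZ), mul(Z, Z))))))
  →21  S(S(S(add(add(S(add(Z, mul(Z, SZ))), mul(SZ, mul(SSZ, SZ))), add(add(Z, SZ), mul(Z, Z))))))
  →22  S(S(S(add(S(add(add(Z, mul(Z, SZ)), mul(SZ, mul(SSZ, SZ)))), add(add(Z, SZ), mul(Z, Z))))))
  →23  S(S(S(S(add(add(add(Z, mul(Z, SZ)), mul(SZ, mul(SSZ, SZ))), add(add(Z, SZ), mul(Z, Z)))))))
  →24  S(S(S(S(add(add(mul(Z, SZ), mul(SZ, mul(SSZ, SZ))), add(add(Z, SZ), mul(Z, Z)))))))
  →25  S(S(S(S(add(add(Z, mul(SZ, mul(SSZ, SZ))), add(add(Z, SZ), mul(Z, Z)))))))
  →26  S(S(S(S(add(mul(SZ, mul(SSZ, SZ)), add(add(Z, SZ), mul(Z, Z)))))))
  →27  S(S(S(S(add(add(mul(SSZ, SZ), mul(Z, mul(SSZ, SZ))), add(add(Z, SZ), mul(Z, Z)))))))
  →28  S(S(S(S(add(add(add(SZ, mul(SZ, SZ)), mul(Z, mul(SSZ, SZ))), add(add(Z, SZ), mul(Z, Z)))))))
  →29  S(S(S(S(add(add(S(add(Z, mul(SZ, SZ))), mul(Z, mul(SSZ, SZ))), add(add(Z, SZ), mul(Z, Z)))))))
  →30  S(S(S(S(add(S(add(add(Z, mul(SZ, SZ)), mul(Z, mul(SSZ, SZ)))), add(add(Z, SZ), mul(Z, Z)))))))
  →31  S(S(S(S(S(add(add(add(Z, mul(SZ, SZ)), mul(Z, mul(SSZ, SZ))), add(add(Z, SZ), mul(Z, Z))))))))
  →32  S(S(S(S(S(add(add(mul(SZ, SZ), mul(Z, mul(SSZ, SZ))), add(add(Z, SZ), mul(Z, Z))))))))
  →33  S(S(S(S(S(add(add(add(SZ, mul(Z, SZ)), mul(Z, mul(SSZ, SZ))), add(add(Z, SZ), mul(Z, Z))))))))
  →34  S(S(S(S(S(add(add(S(add(Z, mul(Z, SZ))), mul(Z, mul(SSZ, SZ))), add(add(Z, SZ), mul(Z, Z))))))))
  →35  S(S(S(S(S(add(S(add(add(Z, mul(Z, SZ)), mul(Z, mul(SSZ, SZ)))), add(add(Z, SZ), mul(Z, Z))))))))
  →36  S(S(S(S(S(S(add(add(add(Z, mul(Z, SZ)), mul(Z, mul(SSZ, SZ))), add(add(Z, SZ), mul(Z, Z)))))))))
  →37  S(S(S(S(S(S(add(add(mul(Z, SZ), mul(Z, mul(SSZ, SZ))), add(add(Z, SZ), mul(Z, Z)))))))))
  →38  S(S(S(S(S(S(add(add(Z, mul(Z, mul(SSZ, SZ))), add(add(Z, SZ), mul(Z, Z)))))))))
  →39  S(S(S(S(S(S(add(mul(Z, mul(SSZ, SZ)), add(add(Z, SZ), mul(Z, Z)))))))))
  →40  S(S(S(S(S(S(add(Z, add(add(Z, SZ), mul(Z, Z)))))))))
  →41  S(S(S(S(S(S(add(add(Z, SZ), mul(Z, Z))))))))
  →42  S(S(S(S(S(S(add(SZ, mul(Z, Z))))))))
  →43  S(S(S(S(S(S(S(add(Z, mul(Z, Z)))))))))
  →44  S(S(S(S(S(S(S(mul(Z, Z))))))))
  →45  S^7(Z)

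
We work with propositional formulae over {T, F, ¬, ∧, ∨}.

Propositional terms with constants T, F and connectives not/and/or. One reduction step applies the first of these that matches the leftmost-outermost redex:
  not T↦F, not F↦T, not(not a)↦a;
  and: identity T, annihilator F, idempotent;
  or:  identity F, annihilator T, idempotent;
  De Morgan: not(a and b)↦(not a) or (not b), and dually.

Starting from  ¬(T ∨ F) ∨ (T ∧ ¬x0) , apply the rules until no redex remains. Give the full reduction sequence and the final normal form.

  start: ¬(T ∨ F) ∨ (T ∧ ¬x0)
  step 1: (¬T ∧ ¬F) ∨ (T ∧ ¬x0)
  step 2: (F ∧ ¬F) ∨ (T ∧ ¬x0)
  step 3: F ∨ (T ∧ ¬x0)
  step 4: T ∧ ¬x0
  step 5: ¬x0

Answer: normal form = ¬x0  (in 5 steps)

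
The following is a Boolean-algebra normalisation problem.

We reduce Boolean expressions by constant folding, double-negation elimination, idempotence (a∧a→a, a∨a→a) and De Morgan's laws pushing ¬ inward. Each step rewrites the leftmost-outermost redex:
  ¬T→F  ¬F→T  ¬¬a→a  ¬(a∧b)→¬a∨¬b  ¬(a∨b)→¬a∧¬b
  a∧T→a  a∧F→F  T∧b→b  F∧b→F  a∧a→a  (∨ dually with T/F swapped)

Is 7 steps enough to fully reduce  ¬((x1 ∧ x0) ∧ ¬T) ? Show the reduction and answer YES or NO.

Answer: YES — reaches normal form T in 4 ≤ 7 steps

Reduction:
  start: ¬((x1 ∧ x0) ∧ ¬T)
  [1] ¬(x1 ∧ x0) ∨ ¬¬T
  [2] (¬x1 ∨ ¬x0) ∨ ¬¬T
  [3] (¬x1 ∨ ¬x0) ∨ T
  [4] T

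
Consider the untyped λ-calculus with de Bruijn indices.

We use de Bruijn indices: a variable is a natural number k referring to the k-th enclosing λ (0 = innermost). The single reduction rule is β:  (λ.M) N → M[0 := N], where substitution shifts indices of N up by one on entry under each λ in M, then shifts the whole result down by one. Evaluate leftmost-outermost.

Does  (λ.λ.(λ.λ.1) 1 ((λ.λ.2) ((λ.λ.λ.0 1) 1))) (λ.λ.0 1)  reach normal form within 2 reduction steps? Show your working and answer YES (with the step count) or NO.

  start: (λ.λ.(λ.λ.1) 1 ((λ.λ.2) ((λ.λ.λ.0 1) 1))) (λ.λ.0 1)
  [1] λ.(λ.λ.1) (λ.λ.0 1) ((λ.λ.2) ((λ.λ.λ.0 1) (λ.λ.0 1)))
  [2] λ.(λ.λ.λ.0 1) ((λ.λ.2) ((λ.λ.λ.0 1) (λ.λ.0 1)))

Answer: NO — after 2 steps the term is λ.(λ.λ.λ.0 1) ((λ.λ.2) ((λ.λ.λ.0 1) (λ.λ.0 1))), not yet normal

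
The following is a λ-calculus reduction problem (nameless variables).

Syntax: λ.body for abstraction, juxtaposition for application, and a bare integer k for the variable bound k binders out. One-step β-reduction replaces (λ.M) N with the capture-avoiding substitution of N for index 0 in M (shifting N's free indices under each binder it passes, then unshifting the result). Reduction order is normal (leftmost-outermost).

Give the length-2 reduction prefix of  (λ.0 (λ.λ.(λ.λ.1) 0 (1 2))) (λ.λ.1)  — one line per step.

Answer: after 2 steps: λ.λ.λ.(λ.λ.1) 0 (1 (λ.λ.1))

Working:
  start: (λ.0 (λ.λ.(λ.λ.1) 0 (1 2))) (λ.λ.1)
  →1  (λ.λ.1) (λ.λ.(λ.λ.1) 0 (1 (λ.λ.1)))
  →2  λ.λ.λ.(λ.λ.1) 0 (1 (λ.λ.1))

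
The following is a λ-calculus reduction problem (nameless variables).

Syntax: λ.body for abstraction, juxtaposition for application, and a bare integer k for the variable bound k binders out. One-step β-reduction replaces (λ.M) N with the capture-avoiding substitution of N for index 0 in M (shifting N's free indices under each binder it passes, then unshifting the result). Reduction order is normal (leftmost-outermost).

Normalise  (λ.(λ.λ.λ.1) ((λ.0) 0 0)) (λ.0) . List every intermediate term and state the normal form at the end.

Answer: normal form = λ.λ.1  (in 2 steps)

Working:
  start: (λ.(λ.λ.λ.1) ((λ.0) 0 0)) (λ.0)
  [1] (λ.λ.λ.1) ((λ.0) (λ.0) (λ.0))
  [2] λ.λ.1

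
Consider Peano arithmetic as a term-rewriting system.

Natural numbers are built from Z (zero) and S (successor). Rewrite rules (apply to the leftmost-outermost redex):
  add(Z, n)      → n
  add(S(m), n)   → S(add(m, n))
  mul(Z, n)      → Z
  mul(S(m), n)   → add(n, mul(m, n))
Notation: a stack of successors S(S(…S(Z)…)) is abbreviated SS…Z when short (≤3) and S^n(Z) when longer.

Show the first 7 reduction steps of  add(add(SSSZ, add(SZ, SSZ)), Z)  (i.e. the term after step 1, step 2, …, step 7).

  start: add(add(SSSZ, add(SZ, SSZ)), Z)
  →1  add(S(add(SSZ, add(SZ, SSZ))), Z)
  →2  S(add(add(SSZ, add(SZ, SSZ)), Z))
  →3  S(add(S(add(SZ, add(SZ, SSZ))), Z))
  →4  S(S(add(add(SZ, add(SZ, SSZ)), Z)))
  →5  S(S(add(S(add(Z, add(SZ, SSZ))), Z)))
  →6  S(S(S(add(add(Z, add(SZ, SSZ)), Z))))
  →7  S(S(S(add(add(SZ, SSZ), Z))))

Answer: after 7 steps: S(S(S(add(add(SZ, SSZ), Z))))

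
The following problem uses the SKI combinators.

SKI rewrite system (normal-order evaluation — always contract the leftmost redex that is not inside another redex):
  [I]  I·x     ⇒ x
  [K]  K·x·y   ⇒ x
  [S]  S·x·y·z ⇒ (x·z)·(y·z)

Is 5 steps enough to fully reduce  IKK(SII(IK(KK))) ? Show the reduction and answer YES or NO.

Answer: YES — reaches normal form K in 2 ≤ 5 steps

Working:
  start: IKK(SII(IK(KK)))
  →1  KK(SII(IK(KK)))
  →2  K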